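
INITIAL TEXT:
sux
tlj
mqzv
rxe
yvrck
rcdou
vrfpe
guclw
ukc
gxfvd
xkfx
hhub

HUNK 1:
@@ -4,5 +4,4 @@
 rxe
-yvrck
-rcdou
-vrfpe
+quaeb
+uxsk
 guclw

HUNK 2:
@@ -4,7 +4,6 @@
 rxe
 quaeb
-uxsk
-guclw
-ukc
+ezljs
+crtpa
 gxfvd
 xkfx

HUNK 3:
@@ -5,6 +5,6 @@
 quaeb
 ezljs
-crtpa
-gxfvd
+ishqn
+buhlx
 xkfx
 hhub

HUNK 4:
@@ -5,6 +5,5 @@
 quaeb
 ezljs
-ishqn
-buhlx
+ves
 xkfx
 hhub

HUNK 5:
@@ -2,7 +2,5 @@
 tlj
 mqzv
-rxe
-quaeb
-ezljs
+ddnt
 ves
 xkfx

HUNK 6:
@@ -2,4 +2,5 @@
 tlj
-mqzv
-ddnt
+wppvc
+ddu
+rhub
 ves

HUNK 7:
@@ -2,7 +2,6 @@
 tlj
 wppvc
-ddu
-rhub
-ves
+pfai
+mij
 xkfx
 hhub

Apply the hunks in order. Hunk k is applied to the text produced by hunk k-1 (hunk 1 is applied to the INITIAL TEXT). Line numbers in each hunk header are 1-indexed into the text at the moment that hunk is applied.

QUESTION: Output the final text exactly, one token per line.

Answer: sux
tlj
wppvc
pfai
mij
xkfx
hhub

Derivation:
Hunk 1: at line 4 remove [yvrck,rcdou,vrfpe] add [quaeb,uxsk] -> 11 lines: sux tlj mqzv rxe quaeb uxsk guclw ukc gxfvd xkfx hhub
Hunk 2: at line 4 remove [uxsk,guclw,ukc] add [ezljs,crtpa] -> 10 lines: sux tlj mqzv rxe quaeb ezljs crtpa gxfvd xkfx hhub
Hunk 3: at line 5 remove [crtpa,gxfvd] add [ishqn,buhlx] -> 10 lines: sux tlj mqzv rxe quaeb ezljs ishqn buhlx xkfx hhub
Hunk 4: at line 5 remove [ishqn,buhlx] add [ves] -> 9 lines: sux tlj mqzv rxe quaeb ezljs ves xkfx hhub
Hunk 5: at line 2 remove [rxe,quaeb,ezljs] add [ddnt] -> 7 lines: sux tlj mqzv ddnt ves xkfx hhub
Hunk 6: at line 2 remove [mqzv,ddnt] add [wppvc,ddu,rhub] -> 8 lines: sux tlj wppvc ddu rhub ves xkfx hhub
Hunk 7: at line 2 remove [ddu,rhub,ves] add [pfai,mij] -> 7 lines: sux tlj wppvc pfai mij xkfx hhub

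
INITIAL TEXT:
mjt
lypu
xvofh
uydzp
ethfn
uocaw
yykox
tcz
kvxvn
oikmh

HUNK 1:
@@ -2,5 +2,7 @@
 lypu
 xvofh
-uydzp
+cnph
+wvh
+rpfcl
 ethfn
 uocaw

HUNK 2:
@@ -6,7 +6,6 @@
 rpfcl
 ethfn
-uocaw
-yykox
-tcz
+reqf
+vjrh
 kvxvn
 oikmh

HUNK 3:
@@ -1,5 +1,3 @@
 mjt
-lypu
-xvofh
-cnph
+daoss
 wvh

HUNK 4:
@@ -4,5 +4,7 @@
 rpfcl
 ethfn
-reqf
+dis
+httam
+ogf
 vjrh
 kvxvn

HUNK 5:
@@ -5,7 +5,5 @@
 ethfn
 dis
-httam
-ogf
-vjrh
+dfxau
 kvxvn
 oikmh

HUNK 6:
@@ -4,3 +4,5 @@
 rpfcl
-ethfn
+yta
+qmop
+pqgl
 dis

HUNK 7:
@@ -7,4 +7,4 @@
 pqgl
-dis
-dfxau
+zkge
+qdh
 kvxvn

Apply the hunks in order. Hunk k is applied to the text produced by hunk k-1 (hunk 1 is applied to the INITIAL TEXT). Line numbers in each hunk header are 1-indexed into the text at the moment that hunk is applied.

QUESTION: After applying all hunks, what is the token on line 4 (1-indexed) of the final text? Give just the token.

Hunk 1: at line 2 remove [uydzp] add [cnph,wvh,rpfcl] -> 12 lines: mjt lypu xvofh cnph wvh rpfcl ethfn uocaw yykox tcz kvxvn oikmh
Hunk 2: at line 6 remove [uocaw,yykox,tcz] add [reqf,vjrh] -> 11 lines: mjt lypu xvofh cnph wvh rpfcl ethfn reqf vjrh kvxvn oikmh
Hunk 3: at line 1 remove [lypu,xvofh,cnph] add [daoss] -> 9 lines: mjt daoss wvh rpfcl ethfn reqf vjrh kvxvn oikmh
Hunk 4: at line 4 remove [reqf] add [dis,httam,ogf] -> 11 lines: mjt daoss wvh rpfcl ethfn dis httam ogf vjrh kvxvn oikmh
Hunk 5: at line 5 remove [httam,ogf,vjrh] add [dfxau] -> 9 lines: mjt daoss wvh rpfcl ethfn dis dfxau kvxvn oikmh
Hunk 6: at line 4 remove [ethfn] add [yta,qmop,pqgl] -> 11 lines: mjt daoss wvh rpfcl yta qmop pqgl dis dfxau kvxvn oikmh
Hunk 7: at line 7 remove [dis,dfxau] add [zkge,qdh] -> 11 lines: mjt daoss wvh rpfcl yta qmop pqgl zkge qdh kvxvn oikmh
Final line 4: rpfcl

Answer: rpfcl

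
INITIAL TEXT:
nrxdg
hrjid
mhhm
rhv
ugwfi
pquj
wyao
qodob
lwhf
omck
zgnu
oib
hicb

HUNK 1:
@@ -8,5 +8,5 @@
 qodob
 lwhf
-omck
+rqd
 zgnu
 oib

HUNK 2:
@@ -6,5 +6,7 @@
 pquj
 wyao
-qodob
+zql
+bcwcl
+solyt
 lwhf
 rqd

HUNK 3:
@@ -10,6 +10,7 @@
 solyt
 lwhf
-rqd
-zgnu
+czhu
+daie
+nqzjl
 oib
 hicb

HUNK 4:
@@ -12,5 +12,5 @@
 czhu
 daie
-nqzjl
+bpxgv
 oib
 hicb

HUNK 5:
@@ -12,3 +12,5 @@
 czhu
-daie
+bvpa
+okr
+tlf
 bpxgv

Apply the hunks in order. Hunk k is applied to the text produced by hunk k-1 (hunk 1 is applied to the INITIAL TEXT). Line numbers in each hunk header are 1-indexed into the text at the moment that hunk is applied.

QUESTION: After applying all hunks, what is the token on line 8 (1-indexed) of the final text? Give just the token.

Answer: zql

Derivation:
Hunk 1: at line 8 remove [omck] add [rqd] -> 13 lines: nrxdg hrjid mhhm rhv ugwfi pquj wyao qodob lwhf rqd zgnu oib hicb
Hunk 2: at line 6 remove [qodob] add [zql,bcwcl,solyt] -> 15 lines: nrxdg hrjid mhhm rhv ugwfi pquj wyao zql bcwcl solyt lwhf rqd zgnu oib hicb
Hunk 3: at line 10 remove [rqd,zgnu] add [czhu,daie,nqzjl] -> 16 lines: nrxdg hrjid mhhm rhv ugwfi pquj wyao zql bcwcl solyt lwhf czhu daie nqzjl oib hicb
Hunk 4: at line 12 remove [nqzjl] add [bpxgv] -> 16 lines: nrxdg hrjid mhhm rhv ugwfi pquj wyao zql bcwcl solyt lwhf czhu daie bpxgv oib hicb
Hunk 5: at line 12 remove [daie] add [bvpa,okr,tlf] -> 18 lines: nrxdg hrjid mhhm rhv ugwfi pquj wyao zql bcwcl solyt lwhf czhu bvpa okr tlf bpxgv oib hicb
Final line 8: zql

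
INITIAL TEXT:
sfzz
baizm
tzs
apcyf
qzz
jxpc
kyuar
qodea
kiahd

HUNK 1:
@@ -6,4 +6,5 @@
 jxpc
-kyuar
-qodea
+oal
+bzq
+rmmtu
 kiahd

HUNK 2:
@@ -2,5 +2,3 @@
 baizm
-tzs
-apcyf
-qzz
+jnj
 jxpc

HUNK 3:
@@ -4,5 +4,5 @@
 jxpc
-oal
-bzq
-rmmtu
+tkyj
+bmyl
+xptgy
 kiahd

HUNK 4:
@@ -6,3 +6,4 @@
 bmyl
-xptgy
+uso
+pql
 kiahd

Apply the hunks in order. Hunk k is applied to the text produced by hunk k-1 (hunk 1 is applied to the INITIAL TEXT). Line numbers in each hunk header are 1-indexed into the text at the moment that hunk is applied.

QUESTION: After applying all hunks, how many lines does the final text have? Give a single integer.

Answer: 9

Derivation:
Hunk 1: at line 6 remove [kyuar,qodea] add [oal,bzq,rmmtu] -> 10 lines: sfzz baizm tzs apcyf qzz jxpc oal bzq rmmtu kiahd
Hunk 2: at line 2 remove [tzs,apcyf,qzz] add [jnj] -> 8 lines: sfzz baizm jnj jxpc oal bzq rmmtu kiahd
Hunk 3: at line 4 remove [oal,bzq,rmmtu] add [tkyj,bmyl,xptgy] -> 8 lines: sfzz baizm jnj jxpc tkyj bmyl xptgy kiahd
Hunk 4: at line 6 remove [xptgy] add [uso,pql] -> 9 lines: sfzz baizm jnj jxpc tkyj bmyl uso pql kiahd
Final line count: 9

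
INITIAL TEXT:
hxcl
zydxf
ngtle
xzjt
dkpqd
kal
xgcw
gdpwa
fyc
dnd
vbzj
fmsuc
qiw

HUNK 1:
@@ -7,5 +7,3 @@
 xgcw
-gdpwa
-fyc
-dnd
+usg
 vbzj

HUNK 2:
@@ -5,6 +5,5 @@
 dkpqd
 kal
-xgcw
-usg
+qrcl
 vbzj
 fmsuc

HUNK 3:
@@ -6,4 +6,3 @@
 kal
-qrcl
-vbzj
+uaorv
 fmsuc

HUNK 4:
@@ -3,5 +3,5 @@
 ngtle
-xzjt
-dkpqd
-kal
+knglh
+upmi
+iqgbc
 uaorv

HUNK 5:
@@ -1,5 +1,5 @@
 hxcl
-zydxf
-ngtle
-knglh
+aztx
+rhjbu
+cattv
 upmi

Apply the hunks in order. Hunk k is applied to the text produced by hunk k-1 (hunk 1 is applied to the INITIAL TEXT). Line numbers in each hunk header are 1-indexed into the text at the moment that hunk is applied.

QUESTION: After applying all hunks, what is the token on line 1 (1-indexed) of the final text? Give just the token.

Answer: hxcl

Derivation:
Hunk 1: at line 7 remove [gdpwa,fyc,dnd] add [usg] -> 11 lines: hxcl zydxf ngtle xzjt dkpqd kal xgcw usg vbzj fmsuc qiw
Hunk 2: at line 5 remove [xgcw,usg] add [qrcl] -> 10 lines: hxcl zydxf ngtle xzjt dkpqd kal qrcl vbzj fmsuc qiw
Hunk 3: at line 6 remove [qrcl,vbzj] add [uaorv] -> 9 lines: hxcl zydxf ngtle xzjt dkpqd kal uaorv fmsuc qiw
Hunk 4: at line 3 remove [xzjt,dkpqd,kal] add [knglh,upmi,iqgbc] -> 9 lines: hxcl zydxf ngtle knglh upmi iqgbc uaorv fmsuc qiw
Hunk 5: at line 1 remove [zydxf,ngtle,knglh] add [aztx,rhjbu,cattv] -> 9 lines: hxcl aztx rhjbu cattv upmi iqgbc uaorv fmsuc qiw
Final line 1: hxcl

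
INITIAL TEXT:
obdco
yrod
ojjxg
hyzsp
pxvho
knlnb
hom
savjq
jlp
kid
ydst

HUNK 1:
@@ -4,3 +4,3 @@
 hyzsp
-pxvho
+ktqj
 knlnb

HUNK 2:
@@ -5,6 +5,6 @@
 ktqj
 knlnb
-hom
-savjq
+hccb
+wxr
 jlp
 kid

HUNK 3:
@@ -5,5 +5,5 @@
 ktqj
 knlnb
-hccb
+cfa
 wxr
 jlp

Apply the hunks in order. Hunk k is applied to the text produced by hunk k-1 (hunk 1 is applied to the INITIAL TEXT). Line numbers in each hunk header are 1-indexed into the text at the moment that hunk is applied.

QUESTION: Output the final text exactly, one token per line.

Answer: obdco
yrod
ojjxg
hyzsp
ktqj
knlnb
cfa
wxr
jlp
kid
ydst

Derivation:
Hunk 1: at line 4 remove [pxvho] add [ktqj] -> 11 lines: obdco yrod ojjxg hyzsp ktqj knlnb hom savjq jlp kid ydst
Hunk 2: at line 5 remove [hom,savjq] add [hccb,wxr] -> 11 lines: obdco yrod ojjxg hyzsp ktqj knlnb hccb wxr jlp kid ydst
Hunk 3: at line 5 remove [hccb] add [cfa] -> 11 lines: obdco yrod ojjxg hyzsp ktqj knlnb cfa wxr jlp kid ydst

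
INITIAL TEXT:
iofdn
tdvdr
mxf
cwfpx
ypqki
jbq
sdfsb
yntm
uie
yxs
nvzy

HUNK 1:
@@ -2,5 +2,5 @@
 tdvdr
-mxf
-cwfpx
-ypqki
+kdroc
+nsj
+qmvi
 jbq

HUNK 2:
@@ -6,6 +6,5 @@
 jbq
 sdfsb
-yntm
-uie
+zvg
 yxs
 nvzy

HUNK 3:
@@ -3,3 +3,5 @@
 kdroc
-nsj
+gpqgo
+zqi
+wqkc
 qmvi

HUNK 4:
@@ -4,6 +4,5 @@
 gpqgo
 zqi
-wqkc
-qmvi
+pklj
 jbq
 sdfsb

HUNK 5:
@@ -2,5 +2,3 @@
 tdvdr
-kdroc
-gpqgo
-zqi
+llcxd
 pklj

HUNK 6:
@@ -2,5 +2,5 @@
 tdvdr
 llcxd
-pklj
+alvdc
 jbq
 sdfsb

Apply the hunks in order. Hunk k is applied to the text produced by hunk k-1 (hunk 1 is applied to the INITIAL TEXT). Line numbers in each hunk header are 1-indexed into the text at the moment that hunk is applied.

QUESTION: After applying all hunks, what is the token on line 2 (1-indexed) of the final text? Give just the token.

Answer: tdvdr

Derivation:
Hunk 1: at line 2 remove [mxf,cwfpx,ypqki] add [kdroc,nsj,qmvi] -> 11 lines: iofdn tdvdr kdroc nsj qmvi jbq sdfsb yntm uie yxs nvzy
Hunk 2: at line 6 remove [yntm,uie] add [zvg] -> 10 lines: iofdn tdvdr kdroc nsj qmvi jbq sdfsb zvg yxs nvzy
Hunk 3: at line 3 remove [nsj] add [gpqgo,zqi,wqkc] -> 12 lines: iofdn tdvdr kdroc gpqgo zqi wqkc qmvi jbq sdfsb zvg yxs nvzy
Hunk 4: at line 4 remove [wqkc,qmvi] add [pklj] -> 11 lines: iofdn tdvdr kdroc gpqgo zqi pklj jbq sdfsb zvg yxs nvzy
Hunk 5: at line 2 remove [kdroc,gpqgo,zqi] add [llcxd] -> 9 lines: iofdn tdvdr llcxd pklj jbq sdfsb zvg yxs nvzy
Hunk 6: at line 2 remove [pklj] add [alvdc] -> 9 lines: iofdn tdvdr llcxd alvdc jbq sdfsb zvg yxs nvzy
Final line 2: tdvdr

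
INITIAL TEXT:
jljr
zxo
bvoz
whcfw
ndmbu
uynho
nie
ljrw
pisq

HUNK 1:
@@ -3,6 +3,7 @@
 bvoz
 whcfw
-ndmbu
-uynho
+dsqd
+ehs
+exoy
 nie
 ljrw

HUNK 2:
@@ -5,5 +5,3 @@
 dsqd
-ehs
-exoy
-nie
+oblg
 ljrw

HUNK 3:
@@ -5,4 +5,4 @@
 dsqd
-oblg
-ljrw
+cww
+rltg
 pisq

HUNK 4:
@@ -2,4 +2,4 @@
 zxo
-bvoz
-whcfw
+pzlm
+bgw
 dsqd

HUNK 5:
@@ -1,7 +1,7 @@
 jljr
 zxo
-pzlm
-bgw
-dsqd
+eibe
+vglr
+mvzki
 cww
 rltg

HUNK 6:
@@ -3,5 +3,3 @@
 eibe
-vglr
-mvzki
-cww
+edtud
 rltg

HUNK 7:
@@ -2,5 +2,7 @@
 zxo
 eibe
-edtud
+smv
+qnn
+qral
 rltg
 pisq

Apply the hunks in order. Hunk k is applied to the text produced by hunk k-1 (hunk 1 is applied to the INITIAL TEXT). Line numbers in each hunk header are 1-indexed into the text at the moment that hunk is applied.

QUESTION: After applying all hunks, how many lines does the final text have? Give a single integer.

Hunk 1: at line 3 remove [ndmbu,uynho] add [dsqd,ehs,exoy] -> 10 lines: jljr zxo bvoz whcfw dsqd ehs exoy nie ljrw pisq
Hunk 2: at line 5 remove [ehs,exoy,nie] add [oblg] -> 8 lines: jljr zxo bvoz whcfw dsqd oblg ljrw pisq
Hunk 3: at line 5 remove [oblg,ljrw] add [cww,rltg] -> 8 lines: jljr zxo bvoz whcfw dsqd cww rltg pisq
Hunk 4: at line 2 remove [bvoz,whcfw] add [pzlm,bgw] -> 8 lines: jljr zxo pzlm bgw dsqd cww rltg pisq
Hunk 5: at line 1 remove [pzlm,bgw,dsqd] add [eibe,vglr,mvzki] -> 8 lines: jljr zxo eibe vglr mvzki cww rltg pisq
Hunk 6: at line 3 remove [vglr,mvzki,cww] add [edtud] -> 6 lines: jljr zxo eibe edtud rltg pisq
Hunk 7: at line 2 remove [edtud] add [smv,qnn,qral] -> 8 lines: jljr zxo eibe smv qnn qral rltg pisq
Final line count: 8

Answer: 8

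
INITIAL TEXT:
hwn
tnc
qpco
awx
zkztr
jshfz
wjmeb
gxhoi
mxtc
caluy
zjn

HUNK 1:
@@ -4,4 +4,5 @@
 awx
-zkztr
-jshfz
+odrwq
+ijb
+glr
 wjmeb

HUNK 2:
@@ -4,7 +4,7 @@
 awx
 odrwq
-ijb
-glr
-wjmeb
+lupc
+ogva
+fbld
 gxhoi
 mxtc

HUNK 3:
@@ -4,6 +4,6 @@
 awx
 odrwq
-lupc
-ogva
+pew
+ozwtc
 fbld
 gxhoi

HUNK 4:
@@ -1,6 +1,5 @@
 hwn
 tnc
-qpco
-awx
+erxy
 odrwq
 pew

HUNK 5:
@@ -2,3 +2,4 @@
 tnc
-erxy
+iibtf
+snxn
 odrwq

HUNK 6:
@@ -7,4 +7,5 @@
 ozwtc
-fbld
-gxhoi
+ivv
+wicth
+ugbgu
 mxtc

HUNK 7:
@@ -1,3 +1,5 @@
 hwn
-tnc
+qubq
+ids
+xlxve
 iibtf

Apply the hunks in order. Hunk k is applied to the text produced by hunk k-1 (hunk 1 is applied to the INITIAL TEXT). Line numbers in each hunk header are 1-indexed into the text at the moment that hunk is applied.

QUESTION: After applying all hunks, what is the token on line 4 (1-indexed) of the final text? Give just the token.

Hunk 1: at line 4 remove [zkztr,jshfz] add [odrwq,ijb,glr] -> 12 lines: hwn tnc qpco awx odrwq ijb glr wjmeb gxhoi mxtc caluy zjn
Hunk 2: at line 4 remove [ijb,glr,wjmeb] add [lupc,ogva,fbld] -> 12 lines: hwn tnc qpco awx odrwq lupc ogva fbld gxhoi mxtc caluy zjn
Hunk 3: at line 4 remove [lupc,ogva] add [pew,ozwtc] -> 12 lines: hwn tnc qpco awx odrwq pew ozwtc fbld gxhoi mxtc caluy zjn
Hunk 4: at line 1 remove [qpco,awx] add [erxy] -> 11 lines: hwn tnc erxy odrwq pew ozwtc fbld gxhoi mxtc caluy zjn
Hunk 5: at line 2 remove [erxy] add [iibtf,snxn] -> 12 lines: hwn tnc iibtf snxn odrwq pew ozwtc fbld gxhoi mxtc caluy zjn
Hunk 6: at line 7 remove [fbld,gxhoi] add [ivv,wicth,ugbgu] -> 13 lines: hwn tnc iibtf snxn odrwq pew ozwtc ivv wicth ugbgu mxtc caluy zjn
Hunk 7: at line 1 remove [tnc] add [qubq,ids,xlxve] -> 15 lines: hwn qubq ids xlxve iibtf snxn odrwq pew ozwtc ivv wicth ugbgu mxtc caluy zjn
Final line 4: xlxve

Answer: xlxve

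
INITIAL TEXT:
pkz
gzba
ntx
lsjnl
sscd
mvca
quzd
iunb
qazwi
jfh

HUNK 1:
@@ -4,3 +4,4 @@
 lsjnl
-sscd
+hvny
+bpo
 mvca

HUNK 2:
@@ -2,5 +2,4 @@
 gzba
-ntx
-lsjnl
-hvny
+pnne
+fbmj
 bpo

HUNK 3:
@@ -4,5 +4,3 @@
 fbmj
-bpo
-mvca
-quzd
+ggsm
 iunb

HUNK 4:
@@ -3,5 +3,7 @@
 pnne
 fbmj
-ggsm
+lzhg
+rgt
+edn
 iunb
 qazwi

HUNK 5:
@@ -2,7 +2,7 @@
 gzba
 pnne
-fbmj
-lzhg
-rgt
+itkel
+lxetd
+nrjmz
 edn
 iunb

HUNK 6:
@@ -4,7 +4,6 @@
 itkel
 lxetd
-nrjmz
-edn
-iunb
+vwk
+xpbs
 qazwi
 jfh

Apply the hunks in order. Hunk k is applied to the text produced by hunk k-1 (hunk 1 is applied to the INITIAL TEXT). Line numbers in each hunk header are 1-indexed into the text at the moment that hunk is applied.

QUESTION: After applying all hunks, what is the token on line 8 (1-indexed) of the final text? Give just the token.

Hunk 1: at line 4 remove [sscd] add [hvny,bpo] -> 11 lines: pkz gzba ntx lsjnl hvny bpo mvca quzd iunb qazwi jfh
Hunk 2: at line 2 remove [ntx,lsjnl,hvny] add [pnne,fbmj] -> 10 lines: pkz gzba pnne fbmj bpo mvca quzd iunb qazwi jfh
Hunk 3: at line 4 remove [bpo,mvca,quzd] add [ggsm] -> 8 lines: pkz gzba pnne fbmj ggsm iunb qazwi jfh
Hunk 4: at line 3 remove [ggsm] add [lzhg,rgt,edn] -> 10 lines: pkz gzba pnne fbmj lzhg rgt edn iunb qazwi jfh
Hunk 5: at line 2 remove [fbmj,lzhg,rgt] add [itkel,lxetd,nrjmz] -> 10 lines: pkz gzba pnne itkel lxetd nrjmz edn iunb qazwi jfh
Hunk 6: at line 4 remove [nrjmz,edn,iunb] add [vwk,xpbs] -> 9 lines: pkz gzba pnne itkel lxetd vwk xpbs qazwi jfh
Final line 8: qazwi

Answer: qazwi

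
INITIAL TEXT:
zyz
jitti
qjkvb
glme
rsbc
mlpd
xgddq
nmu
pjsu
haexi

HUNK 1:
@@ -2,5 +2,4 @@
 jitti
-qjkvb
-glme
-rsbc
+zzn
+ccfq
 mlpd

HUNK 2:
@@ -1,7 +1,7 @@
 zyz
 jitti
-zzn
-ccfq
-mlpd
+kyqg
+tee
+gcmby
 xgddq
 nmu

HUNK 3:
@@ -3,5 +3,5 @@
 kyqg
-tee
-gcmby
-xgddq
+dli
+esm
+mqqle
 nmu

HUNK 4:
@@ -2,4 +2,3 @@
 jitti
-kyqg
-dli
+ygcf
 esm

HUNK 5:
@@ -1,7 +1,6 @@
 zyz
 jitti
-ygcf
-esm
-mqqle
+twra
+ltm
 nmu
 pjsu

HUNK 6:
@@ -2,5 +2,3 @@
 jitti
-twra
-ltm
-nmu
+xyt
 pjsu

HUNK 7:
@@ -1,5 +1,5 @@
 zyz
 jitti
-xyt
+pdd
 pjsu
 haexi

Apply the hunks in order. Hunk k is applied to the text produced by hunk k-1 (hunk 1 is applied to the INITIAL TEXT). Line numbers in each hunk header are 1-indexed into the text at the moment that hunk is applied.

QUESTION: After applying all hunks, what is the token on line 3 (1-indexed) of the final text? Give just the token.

Hunk 1: at line 2 remove [qjkvb,glme,rsbc] add [zzn,ccfq] -> 9 lines: zyz jitti zzn ccfq mlpd xgddq nmu pjsu haexi
Hunk 2: at line 1 remove [zzn,ccfq,mlpd] add [kyqg,tee,gcmby] -> 9 lines: zyz jitti kyqg tee gcmby xgddq nmu pjsu haexi
Hunk 3: at line 3 remove [tee,gcmby,xgddq] add [dli,esm,mqqle] -> 9 lines: zyz jitti kyqg dli esm mqqle nmu pjsu haexi
Hunk 4: at line 2 remove [kyqg,dli] add [ygcf] -> 8 lines: zyz jitti ygcf esm mqqle nmu pjsu haexi
Hunk 5: at line 1 remove [ygcf,esm,mqqle] add [twra,ltm] -> 7 lines: zyz jitti twra ltm nmu pjsu haexi
Hunk 6: at line 2 remove [twra,ltm,nmu] add [xyt] -> 5 lines: zyz jitti xyt pjsu haexi
Hunk 7: at line 1 remove [xyt] add [pdd] -> 5 lines: zyz jitti pdd pjsu haexi
Final line 3: pdd

Answer: pdd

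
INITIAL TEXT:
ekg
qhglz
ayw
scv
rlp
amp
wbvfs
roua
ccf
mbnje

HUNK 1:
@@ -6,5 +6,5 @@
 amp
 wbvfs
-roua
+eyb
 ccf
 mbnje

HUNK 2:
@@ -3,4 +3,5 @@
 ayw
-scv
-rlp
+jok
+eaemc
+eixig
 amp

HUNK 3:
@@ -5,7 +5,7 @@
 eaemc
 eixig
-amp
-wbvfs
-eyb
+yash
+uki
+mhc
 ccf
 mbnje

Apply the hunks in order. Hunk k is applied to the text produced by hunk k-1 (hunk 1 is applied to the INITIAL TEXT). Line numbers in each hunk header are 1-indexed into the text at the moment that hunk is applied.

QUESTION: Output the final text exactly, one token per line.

Answer: ekg
qhglz
ayw
jok
eaemc
eixig
yash
uki
mhc
ccf
mbnje

Derivation:
Hunk 1: at line 6 remove [roua] add [eyb] -> 10 lines: ekg qhglz ayw scv rlp amp wbvfs eyb ccf mbnje
Hunk 2: at line 3 remove [scv,rlp] add [jok,eaemc,eixig] -> 11 lines: ekg qhglz ayw jok eaemc eixig amp wbvfs eyb ccf mbnje
Hunk 3: at line 5 remove [amp,wbvfs,eyb] add [yash,uki,mhc] -> 11 lines: ekg qhglz ayw jok eaemc eixig yash uki mhc ccf mbnje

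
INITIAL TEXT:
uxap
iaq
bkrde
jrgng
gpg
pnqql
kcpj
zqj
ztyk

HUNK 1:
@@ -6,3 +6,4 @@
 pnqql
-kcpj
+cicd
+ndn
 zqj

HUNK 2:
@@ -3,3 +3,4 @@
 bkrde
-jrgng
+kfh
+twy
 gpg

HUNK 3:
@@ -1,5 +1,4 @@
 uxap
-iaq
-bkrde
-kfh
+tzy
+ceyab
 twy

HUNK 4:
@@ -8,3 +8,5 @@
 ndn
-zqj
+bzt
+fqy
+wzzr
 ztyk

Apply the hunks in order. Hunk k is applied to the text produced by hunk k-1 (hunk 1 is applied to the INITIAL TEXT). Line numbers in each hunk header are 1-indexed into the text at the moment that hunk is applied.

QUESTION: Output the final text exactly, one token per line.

Hunk 1: at line 6 remove [kcpj] add [cicd,ndn] -> 10 lines: uxap iaq bkrde jrgng gpg pnqql cicd ndn zqj ztyk
Hunk 2: at line 3 remove [jrgng] add [kfh,twy] -> 11 lines: uxap iaq bkrde kfh twy gpg pnqql cicd ndn zqj ztyk
Hunk 3: at line 1 remove [iaq,bkrde,kfh] add [tzy,ceyab] -> 10 lines: uxap tzy ceyab twy gpg pnqql cicd ndn zqj ztyk
Hunk 4: at line 8 remove [zqj] add [bzt,fqy,wzzr] -> 12 lines: uxap tzy ceyab twy gpg pnqql cicd ndn bzt fqy wzzr ztyk

Answer: uxap
tzy
ceyab
twy
gpg
pnqql
cicd
ndn
bzt
fqy
wzzr
ztyk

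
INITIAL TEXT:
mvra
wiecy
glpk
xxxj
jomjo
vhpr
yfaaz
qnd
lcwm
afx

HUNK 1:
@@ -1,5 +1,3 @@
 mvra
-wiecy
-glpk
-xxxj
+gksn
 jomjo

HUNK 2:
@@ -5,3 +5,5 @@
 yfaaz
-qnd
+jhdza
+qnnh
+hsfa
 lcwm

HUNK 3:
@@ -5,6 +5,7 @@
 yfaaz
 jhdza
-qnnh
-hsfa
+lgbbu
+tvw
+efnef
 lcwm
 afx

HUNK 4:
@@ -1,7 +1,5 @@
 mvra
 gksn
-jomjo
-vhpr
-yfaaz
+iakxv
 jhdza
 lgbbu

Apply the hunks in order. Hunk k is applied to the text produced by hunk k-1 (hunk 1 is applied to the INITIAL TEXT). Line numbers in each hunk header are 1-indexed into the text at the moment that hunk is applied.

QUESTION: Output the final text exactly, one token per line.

Answer: mvra
gksn
iakxv
jhdza
lgbbu
tvw
efnef
lcwm
afx

Derivation:
Hunk 1: at line 1 remove [wiecy,glpk,xxxj] add [gksn] -> 8 lines: mvra gksn jomjo vhpr yfaaz qnd lcwm afx
Hunk 2: at line 5 remove [qnd] add [jhdza,qnnh,hsfa] -> 10 lines: mvra gksn jomjo vhpr yfaaz jhdza qnnh hsfa lcwm afx
Hunk 3: at line 5 remove [qnnh,hsfa] add [lgbbu,tvw,efnef] -> 11 lines: mvra gksn jomjo vhpr yfaaz jhdza lgbbu tvw efnef lcwm afx
Hunk 4: at line 1 remove [jomjo,vhpr,yfaaz] add [iakxv] -> 9 lines: mvra gksn iakxv jhdza lgbbu tvw efnef lcwm afx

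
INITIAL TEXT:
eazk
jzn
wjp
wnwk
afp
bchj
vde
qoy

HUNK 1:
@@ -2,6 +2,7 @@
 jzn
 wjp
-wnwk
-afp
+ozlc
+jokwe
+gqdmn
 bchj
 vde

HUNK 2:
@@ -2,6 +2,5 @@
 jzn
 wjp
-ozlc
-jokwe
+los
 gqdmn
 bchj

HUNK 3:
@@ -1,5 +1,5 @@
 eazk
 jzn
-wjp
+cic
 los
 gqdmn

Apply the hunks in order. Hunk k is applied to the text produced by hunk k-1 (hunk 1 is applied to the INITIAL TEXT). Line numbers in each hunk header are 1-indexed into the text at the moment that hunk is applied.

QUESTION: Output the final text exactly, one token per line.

Hunk 1: at line 2 remove [wnwk,afp] add [ozlc,jokwe,gqdmn] -> 9 lines: eazk jzn wjp ozlc jokwe gqdmn bchj vde qoy
Hunk 2: at line 2 remove [ozlc,jokwe] add [los] -> 8 lines: eazk jzn wjp los gqdmn bchj vde qoy
Hunk 3: at line 1 remove [wjp] add [cic] -> 8 lines: eazk jzn cic los gqdmn bchj vde qoy

Answer: eazk
jzn
cic
los
gqdmn
bchj
vde
qoy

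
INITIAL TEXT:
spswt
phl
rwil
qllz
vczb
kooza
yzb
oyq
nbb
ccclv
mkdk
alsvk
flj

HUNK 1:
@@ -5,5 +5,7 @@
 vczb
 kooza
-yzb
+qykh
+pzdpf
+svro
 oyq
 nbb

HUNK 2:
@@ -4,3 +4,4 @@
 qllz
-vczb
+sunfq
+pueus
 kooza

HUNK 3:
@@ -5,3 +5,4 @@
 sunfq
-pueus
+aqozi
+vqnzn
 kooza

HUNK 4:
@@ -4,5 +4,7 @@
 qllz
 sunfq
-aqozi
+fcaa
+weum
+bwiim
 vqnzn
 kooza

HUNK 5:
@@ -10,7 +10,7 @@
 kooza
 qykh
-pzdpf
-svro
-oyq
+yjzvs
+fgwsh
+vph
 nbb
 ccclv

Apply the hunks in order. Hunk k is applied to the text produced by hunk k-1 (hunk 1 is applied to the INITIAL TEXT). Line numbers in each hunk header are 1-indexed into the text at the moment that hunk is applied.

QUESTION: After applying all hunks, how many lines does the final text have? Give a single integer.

Hunk 1: at line 5 remove [yzb] add [qykh,pzdpf,svro] -> 15 lines: spswt phl rwil qllz vczb kooza qykh pzdpf svro oyq nbb ccclv mkdk alsvk flj
Hunk 2: at line 4 remove [vczb] add [sunfq,pueus] -> 16 lines: spswt phl rwil qllz sunfq pueus kooza qykh pzdpf svro oyq nbb ccclv mkdk alsvk flj
Hunk 3: at line 5 remove [pueus] add [aqozi,vqnzn] -> 17 lines: spswt phl rwil qllz sunfq aqozi vqnzn kooza qykh pzdpf svro oyq nbb ccclv mkdk alsvk flj
Hunk 4: at line 4 remove [aqozi] add [fcaa,weum,bwiim] -> 19 lines: spswt phl rwil qllz sunfq fcaa weum bwiim vqnzn kooza qykh pzdpf svro oyq nbb ccclv mkdk alsvk flj
Hunk 5: at line 10 remove [pzdpf,svro,oyq] add [yjzvs,fgwsh,vph] -> 19 lines: spswt phl rwil qllz sunfq fcaa weum bwiim vqnzn kooza qykh yjzvs fgwsh vph nbb ccclv mkdk alsvk flj
Final line count: 19

Answer: 19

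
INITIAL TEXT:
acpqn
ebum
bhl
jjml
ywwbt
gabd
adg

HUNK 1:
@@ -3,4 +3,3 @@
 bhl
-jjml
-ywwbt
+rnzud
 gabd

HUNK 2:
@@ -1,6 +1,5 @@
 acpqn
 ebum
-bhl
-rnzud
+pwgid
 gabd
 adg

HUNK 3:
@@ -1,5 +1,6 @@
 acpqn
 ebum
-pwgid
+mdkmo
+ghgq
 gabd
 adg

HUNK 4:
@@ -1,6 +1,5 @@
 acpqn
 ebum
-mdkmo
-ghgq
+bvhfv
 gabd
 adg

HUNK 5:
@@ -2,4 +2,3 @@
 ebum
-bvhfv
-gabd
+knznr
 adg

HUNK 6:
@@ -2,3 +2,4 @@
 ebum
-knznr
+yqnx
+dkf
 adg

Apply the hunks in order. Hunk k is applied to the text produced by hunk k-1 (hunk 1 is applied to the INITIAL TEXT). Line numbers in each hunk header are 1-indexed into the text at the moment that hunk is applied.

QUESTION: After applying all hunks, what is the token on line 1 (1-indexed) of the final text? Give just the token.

Answer: acpqn

Derivation:
Hunk 1: at line 3 remove [jjml,ywwbt] add [rnzud] -> 6 lines: acpqn ebum bhl rnzud gabd adg
Hunk 2: at line 1 remove [bhl,rnzud] add [pwgid] -> 5 lines: acpqn ebum pwgid gabd adg
Hunk 3: at line 1 remove [pwgid] add [mdkmo,ghgq] -> 6 lines: acpqn ebum mdkmo ghgq gabd adg
Hunk 4: at line 1 remove [mdkmo,ghgq] add [bvhfv] -> 5 lines: acpqn ebum bvhfv gabd adg
Hunk 5: at line 2 remove [bvhfv,gabd] add [knznr] -> 4 lines: acpqn ebum knznr adg
Hunk 6: at line 2 remove [knznr] add [yqnx,dkf] -> 5 lines: acpqn ebum yqnx dkf adg
Final line 1: acpqn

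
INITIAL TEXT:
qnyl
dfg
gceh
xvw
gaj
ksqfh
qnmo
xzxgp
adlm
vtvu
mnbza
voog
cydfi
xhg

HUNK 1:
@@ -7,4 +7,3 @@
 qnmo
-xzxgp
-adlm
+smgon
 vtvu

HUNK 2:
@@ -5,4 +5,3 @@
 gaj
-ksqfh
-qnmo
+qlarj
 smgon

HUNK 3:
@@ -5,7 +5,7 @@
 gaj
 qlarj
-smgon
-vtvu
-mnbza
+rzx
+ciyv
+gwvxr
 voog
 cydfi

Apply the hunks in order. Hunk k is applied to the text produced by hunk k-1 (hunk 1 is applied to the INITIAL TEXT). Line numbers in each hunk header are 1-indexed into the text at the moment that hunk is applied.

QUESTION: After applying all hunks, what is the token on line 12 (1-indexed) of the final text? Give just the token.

Hunk 1: at line 7 remove [xzxgp,adlm] add [smgon] -> 13 lines: qnyl dfg gceh xvw gaj ksqfh qnmo smgon vtvu mnbza voog cydfi xhg
Hunk 2: at line 5 remove [ksqfh,qnmo] add [qlarj] -> 12 lines: qnyl dfg gceh xvw gaj qlarj smgon vtvu mnbza voog cydfi xhg
Hunk 3: at line 5 remove [smgon,vtvu,mnbza] add [rzx,ciyv,gwvxr] -> 12 lines: qnyl dfg gceh xvw gaj qlarj rzx ciyv gwvxr voog cydfi xhg
Final line 12: xhg

Answer: xhg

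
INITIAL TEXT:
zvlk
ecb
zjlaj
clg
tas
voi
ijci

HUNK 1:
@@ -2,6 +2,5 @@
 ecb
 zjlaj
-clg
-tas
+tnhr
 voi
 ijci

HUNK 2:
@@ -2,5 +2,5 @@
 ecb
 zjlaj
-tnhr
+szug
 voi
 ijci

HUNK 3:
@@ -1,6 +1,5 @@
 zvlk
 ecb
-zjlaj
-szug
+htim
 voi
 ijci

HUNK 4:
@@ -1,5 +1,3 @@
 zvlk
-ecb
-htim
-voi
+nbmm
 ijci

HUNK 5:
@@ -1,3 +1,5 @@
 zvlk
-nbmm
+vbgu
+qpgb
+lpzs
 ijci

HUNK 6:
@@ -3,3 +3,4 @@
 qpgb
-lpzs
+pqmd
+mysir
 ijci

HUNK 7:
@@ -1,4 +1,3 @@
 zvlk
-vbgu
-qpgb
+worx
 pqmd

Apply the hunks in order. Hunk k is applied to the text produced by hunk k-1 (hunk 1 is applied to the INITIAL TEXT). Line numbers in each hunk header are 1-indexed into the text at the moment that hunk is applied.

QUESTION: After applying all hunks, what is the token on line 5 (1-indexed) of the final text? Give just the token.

Hunk 1: at line 2 remove [clg,tas] add [tnhr] -> 6 lines: zvlk ecb zjlaj tnhr voi ijci
Hunk 2: at line 2 remove [tnhr] add [szug] -> 6 lines: zvlk ecb zjlaj szug voi ijci
Hunk 3: at line 1 remove [zjlaj,szug] add [htim] -> 5 lines: zvlk ecb htim voi ijci
Hunk 4: at line 1 remove [ecb,htim,voi] add [nbmm] -> 3 lines: zvlk nbmm ijci
Hunk 5: at line 1 remove [nbmm] add [vbgu,qpgb,lpzs] -> 5 lines: zvlk vbgu qpgb lpzs ijci
Hunk 6: at line 3 remove [lpzs] add [pqmd,mysir] -> 6 lines: zvlk vbgu qpgb pqmd mysir ijci
Hunk 7: at line 1 remove [vbgu,qpgb] add [worx] -> 5 lines: zvlk worx pqmd mysir ijci
Final line 5: ijci

Answer: ijci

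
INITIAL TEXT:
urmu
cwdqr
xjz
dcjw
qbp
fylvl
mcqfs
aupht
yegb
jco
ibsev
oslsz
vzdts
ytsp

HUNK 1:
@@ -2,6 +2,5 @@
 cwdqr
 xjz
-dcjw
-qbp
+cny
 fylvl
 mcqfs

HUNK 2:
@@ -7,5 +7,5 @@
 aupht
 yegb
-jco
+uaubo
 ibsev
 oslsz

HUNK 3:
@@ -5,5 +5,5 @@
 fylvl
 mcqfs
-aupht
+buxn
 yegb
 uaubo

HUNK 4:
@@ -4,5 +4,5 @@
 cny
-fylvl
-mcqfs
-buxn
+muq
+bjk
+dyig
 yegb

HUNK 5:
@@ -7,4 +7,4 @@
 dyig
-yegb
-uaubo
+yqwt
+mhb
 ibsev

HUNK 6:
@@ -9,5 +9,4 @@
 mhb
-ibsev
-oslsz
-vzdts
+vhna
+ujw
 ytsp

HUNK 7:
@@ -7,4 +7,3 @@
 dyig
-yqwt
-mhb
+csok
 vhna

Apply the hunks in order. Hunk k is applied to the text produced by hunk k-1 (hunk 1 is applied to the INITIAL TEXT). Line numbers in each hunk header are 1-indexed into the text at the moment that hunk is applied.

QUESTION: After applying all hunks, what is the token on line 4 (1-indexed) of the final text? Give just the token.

Answer: cny

Derivation:
Hunk 1: at line 2 remove [dcjw,qbp] add [cny] -> 13 lines: urmu cwdqr xjz cny fylvl mcqfs aupht yegb jco ibsev oslsz vzdts ytsp
Hunk 2: at line 7 remove [jco] add [uaubo] -> 13 lines: urmu cwdqr xjz cny fylvl mcqfs aupht yegb uaubo ibsev oslsz vzdts ytsp
Hunk 3: at line 5 remove [aupht] add [buxn] -> 13 lines: urmu cwdqr xjz cny fylvl mcqfs buxn yegb uaubo ibsev oslsz vzdts ytsp
Hunk 4: at line 4 remove [fylvl,mcqfs,buxn] add [muq,bjk,dyig] -> 13 lines: urmu cwdqr xjz cny muq bjk dyig yegb uaubo ibsev oslsz vzdts ytsp
Hunk 5: at line 7 remove [yegb,uaubo] add [yqwt,mhb] -> 13 lines: urmu cwdqr xjz cny muq bjk dyig yqwt mhb ibsev oslsz vzdts ytsp
Hunk 6: at line 9 remove [ibsev,oslsz,vzdts] add [vhna,ujw] -> 12 lines: urmu cwdqr xjz cny muq bjk dyig yqwt mhb vhna ujw ytsp
Hunk 7: at line 7 remove [yqwt,mhb] add [csok] -> 11 lines: urmu cwdqr xjz cny muq bjk dyig csok vhna ujw ytsp
Final line 4: cny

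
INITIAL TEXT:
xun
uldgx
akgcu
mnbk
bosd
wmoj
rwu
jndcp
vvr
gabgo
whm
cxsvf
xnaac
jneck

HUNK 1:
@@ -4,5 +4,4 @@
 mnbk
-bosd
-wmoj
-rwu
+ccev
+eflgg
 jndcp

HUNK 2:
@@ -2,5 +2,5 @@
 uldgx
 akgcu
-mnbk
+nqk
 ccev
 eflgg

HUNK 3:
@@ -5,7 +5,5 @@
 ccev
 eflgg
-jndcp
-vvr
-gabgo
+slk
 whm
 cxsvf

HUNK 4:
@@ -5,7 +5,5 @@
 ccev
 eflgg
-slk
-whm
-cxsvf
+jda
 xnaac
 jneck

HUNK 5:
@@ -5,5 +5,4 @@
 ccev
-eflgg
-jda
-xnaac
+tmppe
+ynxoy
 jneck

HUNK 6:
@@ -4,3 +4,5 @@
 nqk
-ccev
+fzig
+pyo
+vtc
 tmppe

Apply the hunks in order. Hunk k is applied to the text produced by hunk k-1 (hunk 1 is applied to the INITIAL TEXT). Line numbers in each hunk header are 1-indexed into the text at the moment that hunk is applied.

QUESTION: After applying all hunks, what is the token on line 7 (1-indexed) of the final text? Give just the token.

Hunk 1: at line 4 remove [bosd,wmoj,rwu] add [ccev,eflgg] -> 13 lines: xun uldgx akgcu mnbk ccev eflgg jndcp vvr gabgo whm cxsvf xnaac jneck
Hunk 2: at line 2 remove [mnbk] add [nqk] -> 13 lines: xun uldgx akgcu nqk ccev eflgg jndcp vvr gabgo whm cxsvf xnaac jneck
Hunk 3: at line 5 remove [jndcp,vvr,gabgo] add [slk] -> 11 lines: xun uldgx akgcu nqk ccev eflgg slk whm cxsvf xnaac jneck
Hunk 4: at line 5 remove [slk,whm,cxsvf] add [jda] -> 9 lines: xun uldgx akgcu nqk ccev eflgg jda xnaac jneck
Hunk 5: at line 5 remove [eflgg,jda,xnaac] add [tmppe,ynxoy] -> 8 lines: xun uldgx akgcu nqk ccev tmppe ynxoy jneck
Hunk 6: at line 4 remove [ccev] add [fzig,pyo,vtc] -> 10 lines: xun uldgx akgcu nqk fzig pyo vtc tmppe ynxoy jneck
Final line 7: vtc

Answer: vtc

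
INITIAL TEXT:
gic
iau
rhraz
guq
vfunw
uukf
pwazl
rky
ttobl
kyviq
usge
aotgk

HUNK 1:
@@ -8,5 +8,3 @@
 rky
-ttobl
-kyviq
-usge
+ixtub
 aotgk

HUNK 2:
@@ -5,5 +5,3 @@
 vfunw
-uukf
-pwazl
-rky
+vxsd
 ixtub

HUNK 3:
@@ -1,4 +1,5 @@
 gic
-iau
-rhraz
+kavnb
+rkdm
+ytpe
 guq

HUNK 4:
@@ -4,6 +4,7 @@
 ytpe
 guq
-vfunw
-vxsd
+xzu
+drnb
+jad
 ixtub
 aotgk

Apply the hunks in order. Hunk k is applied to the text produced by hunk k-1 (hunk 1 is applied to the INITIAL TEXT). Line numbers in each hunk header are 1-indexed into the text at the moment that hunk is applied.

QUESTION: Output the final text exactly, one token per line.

Answer: gic
kavnb
rkdm
ytpe
guq
xzu
drnb
jad
ixtub
aotgk

Derivation:
Hunk 1: at line 8 remove [ttobl,kyviq,usge] add [ixtub] -> 10 lines: gic iau rhraz guq vfunw uukf pwazl rky ixtub aotgk
Hunk 2: at line 5 remove [uukf,pwazl,rky] add [vxsd] -> 8 lines: gic iau rhraz guq vfunw vxsd ixtub aotgk
Hunk 3: at line 1 remove [iau,rhraz] add [kavnb,rkdm,ytpe] -> 9 lines: gic kavnb rkdm ytpe guq vfunw vxsd ixtub aotgk
Hunk 4: at line 4 remove [vfunw,vxsd] add [xzu,drnb,jad] -> 10 lines: gic kavnb rkdm ytpe guq xzu drnb jad ixtub aotgk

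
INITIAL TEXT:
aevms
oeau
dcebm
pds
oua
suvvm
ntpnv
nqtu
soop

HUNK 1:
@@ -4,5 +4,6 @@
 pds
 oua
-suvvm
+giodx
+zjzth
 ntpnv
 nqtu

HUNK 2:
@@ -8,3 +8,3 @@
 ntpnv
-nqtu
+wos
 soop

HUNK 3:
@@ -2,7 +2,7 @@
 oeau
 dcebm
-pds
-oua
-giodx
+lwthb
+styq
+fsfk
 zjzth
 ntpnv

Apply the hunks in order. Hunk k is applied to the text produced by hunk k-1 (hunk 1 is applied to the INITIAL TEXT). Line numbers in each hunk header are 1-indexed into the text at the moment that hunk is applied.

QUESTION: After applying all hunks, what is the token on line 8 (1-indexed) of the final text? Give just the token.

Hunk 1: at line 4 remove [suvvm] add [giodx,zjzth] -> 10 lines: aevms oeau dcebm pds oua giodx zjzth ntpnv nqtu soop
Hunk 2: at line 8 remove [nqtu] add [wos] -> 10 lines: aevms oeau dcebm pds oua giodx zjzth ntpnv wos soop
Hunk 3: at line 2 remove [pds,oua,giodx] add [lwthb,styq,fsfk] -> 10 lines: aevms oeau dcebm lwthb styq fsfk zjzth ntpnv wos soop
Final line 8: ntpnv

Answer: ntpnv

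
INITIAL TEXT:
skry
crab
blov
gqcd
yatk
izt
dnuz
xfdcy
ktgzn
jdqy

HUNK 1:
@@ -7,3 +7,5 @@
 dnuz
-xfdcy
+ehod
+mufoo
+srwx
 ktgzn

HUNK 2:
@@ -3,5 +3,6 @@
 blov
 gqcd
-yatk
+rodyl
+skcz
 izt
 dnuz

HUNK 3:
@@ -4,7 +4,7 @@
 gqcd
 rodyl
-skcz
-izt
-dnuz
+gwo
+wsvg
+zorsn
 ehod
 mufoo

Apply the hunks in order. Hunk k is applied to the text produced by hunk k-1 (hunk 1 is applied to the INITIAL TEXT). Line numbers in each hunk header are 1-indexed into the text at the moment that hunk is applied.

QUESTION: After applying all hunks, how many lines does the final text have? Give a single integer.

Hunk 1: at line 7 remove [xfdcy] add [ehod,mufoo,srwx] -> 12 lines: skry crab blov gqcd yatk izt dnuz ehod mufoo srwx ktgzn jdqy
Hunk 2: at line 3 remove [yatk] add [rodyl,skcz] -> 13 lines: skry crab blov gqcd rodyl skcz izt dnuz ehod mufoo srwx ktgzn jdqy
Hunk 3: at line 4 remove [skcz,izt,dnuz] add [gwo,wsvg,zorsn] -> 13 lines: skry crab blov gqcd rodyl gwo wsvg zorsn ehod mufoo srwx ktgzn jdqy
Final line count: 13

Answer: 13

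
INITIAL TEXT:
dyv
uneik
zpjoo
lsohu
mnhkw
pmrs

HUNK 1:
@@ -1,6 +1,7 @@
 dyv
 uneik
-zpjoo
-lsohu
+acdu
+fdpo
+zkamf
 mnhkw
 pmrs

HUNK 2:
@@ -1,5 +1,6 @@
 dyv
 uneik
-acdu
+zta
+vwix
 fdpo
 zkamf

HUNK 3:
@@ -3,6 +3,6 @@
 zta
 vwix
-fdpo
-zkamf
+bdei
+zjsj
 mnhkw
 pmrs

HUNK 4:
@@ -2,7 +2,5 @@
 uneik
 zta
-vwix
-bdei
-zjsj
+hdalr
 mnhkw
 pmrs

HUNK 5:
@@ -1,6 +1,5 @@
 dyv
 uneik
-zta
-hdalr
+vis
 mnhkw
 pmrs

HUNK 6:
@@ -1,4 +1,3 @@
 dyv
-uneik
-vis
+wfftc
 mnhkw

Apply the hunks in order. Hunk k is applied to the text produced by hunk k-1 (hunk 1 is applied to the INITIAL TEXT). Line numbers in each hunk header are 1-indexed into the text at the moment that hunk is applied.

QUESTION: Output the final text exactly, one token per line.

Answer: dyv
wfftc
mnhkw
pmrs

Derivation:
Hunk 1: at line 1 remove [zpjoo,lsohu] add [acdu,fdpo,zkamf] -> 7 lines: dyv uneik acdu fdpo zkamf mnhkw pmrs
Hunk 2: at line 1 remove [acdu] add [zta,vwix] -> 8 lines: dyv uneik zta vwix fdpo zkamf mnhkw pmrs
Hunk 3: at line 3 remove [fdpo,zkamf] add [bdei,zjsj] -> 8 lines: dyv uneik zta vwix bdei zjsj mnhkw pmrs
Hunk 4: at line 2 remove [vwix,bdei,zjsj] add [hdalr] -> 6 lines: dyv uneik zta hdalr mnhkw pmrs
Hunk 5: at line 1 remove [zta,hdalr] add [vis] -> 5 lines: dyv uneik vis mnhkw pmrs
Hunk 6: at line 1 remove [uneik,vis] add [wfftc] -> 4 lines: dyv wfftc mnhkw pmrs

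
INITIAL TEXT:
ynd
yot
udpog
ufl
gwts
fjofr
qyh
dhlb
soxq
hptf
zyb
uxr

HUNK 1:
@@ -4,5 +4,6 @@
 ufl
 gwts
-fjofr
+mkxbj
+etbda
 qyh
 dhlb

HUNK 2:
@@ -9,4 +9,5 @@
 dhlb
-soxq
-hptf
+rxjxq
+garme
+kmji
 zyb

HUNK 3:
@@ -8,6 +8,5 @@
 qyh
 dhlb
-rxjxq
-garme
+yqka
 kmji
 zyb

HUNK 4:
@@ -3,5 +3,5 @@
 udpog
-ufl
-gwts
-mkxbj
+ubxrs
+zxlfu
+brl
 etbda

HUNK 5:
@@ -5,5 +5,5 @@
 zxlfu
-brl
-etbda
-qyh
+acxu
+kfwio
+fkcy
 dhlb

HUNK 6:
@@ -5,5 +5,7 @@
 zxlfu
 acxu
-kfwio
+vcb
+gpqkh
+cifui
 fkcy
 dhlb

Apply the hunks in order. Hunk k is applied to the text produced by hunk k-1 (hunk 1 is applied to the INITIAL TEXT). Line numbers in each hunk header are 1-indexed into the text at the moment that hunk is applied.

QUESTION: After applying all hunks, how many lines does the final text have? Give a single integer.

Answer: 15

Derivation:
Hunk 1: at line 4 remove [fjofr] add [mkxbj,etbda] -> 13 lines: ynd yot udpog ufl gwts mkxbj etbda qyh dhlb soxq hptf zyb uxr
Hunk 2: at line 9 remove [soxq,hptf] add [rxjxq,garme,kmji] -> 14 lines: ynd yot udpog ufl gwts mkxbj etbda qyh dhlb rxjxq garme kmji zyb uxr
Hunk 3: at line 8 remove [rxjxq,garme] add [yqka] -> 13 lines: ynd yot udpog ufl gwts mkxbj etbda qyh dhlb yqka kmji zyb uxr
Hunk 4: at line 3 remove [ufl,gwts,mkxbj] add [ubxrs,zxlfu,brl] -> 13 lines: ynd yot udpog ubxrs zxlfu brl etbda qyh dhlb yqka kmji zyb uxr
Hunk 5: at line 5 remove [brl,etbda,qyh] add [acxu,kfwio,fkcy] -> 13 lines: ynd yot udpog ubxrs zxlfu acxu kfwio fkcy dhlb yqka kmji zyb uxr
Hunk 6: at line 5 remove [kfwio] add [vcb,gpqkh,cifui] -> 15 lines: ynd yot udpog ubxrs zxlfu acxu vcb gpqkh cifui fkcy dhlb yqka kmji zyb uxr
Final line count: 15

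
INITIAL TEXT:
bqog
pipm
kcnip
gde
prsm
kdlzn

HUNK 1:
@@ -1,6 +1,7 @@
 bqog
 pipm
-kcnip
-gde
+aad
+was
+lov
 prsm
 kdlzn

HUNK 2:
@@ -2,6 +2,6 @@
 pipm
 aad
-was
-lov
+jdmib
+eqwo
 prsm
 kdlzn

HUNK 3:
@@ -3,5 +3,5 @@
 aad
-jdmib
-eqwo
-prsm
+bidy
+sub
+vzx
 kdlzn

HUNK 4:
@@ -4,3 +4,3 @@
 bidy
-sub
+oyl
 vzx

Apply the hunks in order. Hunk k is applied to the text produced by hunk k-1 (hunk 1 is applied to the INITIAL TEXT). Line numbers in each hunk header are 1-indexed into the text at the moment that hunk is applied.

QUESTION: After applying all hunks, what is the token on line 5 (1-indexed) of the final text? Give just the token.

Answer: oyl

Derivation:
Hunk 1: at line 1 remove [kcnip,gde] add [aad,was,lov] -> 7 lines: bqog pipm aad was lov prsm kdlzn
Hunk 2: at line 2 remove [was,lov] add [jdmib,eqwo] -> 7 lines: bqog pipm aad jdmib eqwo prsm kdlzn
Hunk 3: at line 3 remove [jdmib,eqwo,prsm] add [bidy,sub,vzx] -> 7 lines: bqog pipm aad bidy sub vzx kdlzn
Hunk 4: at line 4 remove [sub] add [oyl] -> 7 lines: bqog pipm aad bidy oyl vzx kdlzn
Final line 5: oyl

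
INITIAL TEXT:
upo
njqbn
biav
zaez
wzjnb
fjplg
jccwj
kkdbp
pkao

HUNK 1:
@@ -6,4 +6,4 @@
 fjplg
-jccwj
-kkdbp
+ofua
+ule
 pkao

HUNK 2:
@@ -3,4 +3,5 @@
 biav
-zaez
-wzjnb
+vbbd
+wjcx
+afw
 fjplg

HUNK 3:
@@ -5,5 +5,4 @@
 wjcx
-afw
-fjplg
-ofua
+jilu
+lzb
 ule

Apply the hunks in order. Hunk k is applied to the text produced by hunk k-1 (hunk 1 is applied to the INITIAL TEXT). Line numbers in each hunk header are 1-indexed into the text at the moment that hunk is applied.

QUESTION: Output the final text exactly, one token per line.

Answer: upo
njqbn
biav
vbbd
wjcx
jilu
lzb
ule
pkao

Derivation:
Hunk 1: at line 6 remove [jccwj,kkdbp] add [ofua,ule] -> 9 lines: upo njqbn biav zaez wzjnb fjplg ofua ule pkao
Hunk 2: at line 3 remove [zaez,wzjnb] add [vbbd,wjcx,afw] -> 10 lines: upo njqbn biav vbbd wjcx afw fjplg ofua ule pkao
Hunk 3: at line 5 remove [afw,fjplg,ofua] add [jilu,lzb] -> 9 lines: upo njqbn biav vbbd wjcx jilu lzb ule pkao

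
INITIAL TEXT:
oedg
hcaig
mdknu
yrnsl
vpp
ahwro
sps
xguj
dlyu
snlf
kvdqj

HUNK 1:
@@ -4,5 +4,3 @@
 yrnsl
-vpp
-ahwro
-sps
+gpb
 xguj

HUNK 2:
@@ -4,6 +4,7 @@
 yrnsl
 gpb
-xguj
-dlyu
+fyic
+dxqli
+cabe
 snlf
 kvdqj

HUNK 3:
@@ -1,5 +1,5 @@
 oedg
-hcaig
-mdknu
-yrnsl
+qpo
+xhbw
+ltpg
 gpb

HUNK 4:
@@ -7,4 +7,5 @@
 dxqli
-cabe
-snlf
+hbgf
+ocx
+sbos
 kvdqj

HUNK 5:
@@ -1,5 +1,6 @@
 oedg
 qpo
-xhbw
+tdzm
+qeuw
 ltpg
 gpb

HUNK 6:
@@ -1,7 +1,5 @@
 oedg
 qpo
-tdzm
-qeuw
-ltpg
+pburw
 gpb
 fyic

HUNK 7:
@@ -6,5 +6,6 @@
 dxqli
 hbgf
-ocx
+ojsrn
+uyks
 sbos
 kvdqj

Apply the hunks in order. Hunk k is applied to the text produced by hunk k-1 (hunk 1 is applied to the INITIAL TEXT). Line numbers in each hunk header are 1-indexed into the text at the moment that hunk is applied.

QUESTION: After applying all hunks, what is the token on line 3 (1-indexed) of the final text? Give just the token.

Hunk 1: at line 4 remove [vpp,ahwro,sps] add [gpb] -> 9 lines: oedg hcaig mdknu yrnsl gpb xguj dlyu snlf kvdqj
Hunk 2: at line 4 remove [xguj,dlyu] add [fyic,dxqli,cabe] -> 10 lines: oedg hcaig mdknu yrnsl gpb fyic dxqli cabe snlf kvdqj
Hunk 3: at line 1 remove [hcaig,mdknu,yrnsl] add [qpo,xhbw,ltpg] -> 10 lines: oedg qpo xhbw ltpg gpb fyic dxqli cabe snlf kvdqj
Hunk 4: at line 7 remove [cabe,snlf] add [hbgf,ocx,sbos] -> 11 lines: oedg qpo xhbw ltpg gpb fyic dxqli hbgf ocx sbos kvdqj
Hunk 5: at line 1 remove [xhbw] add [tdzm,qeuw] -> 12 lines: oedg qpo tdzm qeuw ltpg gpb fyic dxqli hbgf ocx sbos kvdqj
Hunk 6: at line 1 remove [tdzm,qeuw,ltpg] add [pburw] -> 10 lines: oedg qpo pburw gpb fyic dxqli hbgf ocx sbos kvdqj
Hunk 7: at line 6 remove [ocx] add [ojsrn,uyks] -> 11 lines: oedg qpo pburw gpb fyic dxqli hbgf ojsrn uyks sbos kvdqj
Final line 3: pburw

Answer: pburw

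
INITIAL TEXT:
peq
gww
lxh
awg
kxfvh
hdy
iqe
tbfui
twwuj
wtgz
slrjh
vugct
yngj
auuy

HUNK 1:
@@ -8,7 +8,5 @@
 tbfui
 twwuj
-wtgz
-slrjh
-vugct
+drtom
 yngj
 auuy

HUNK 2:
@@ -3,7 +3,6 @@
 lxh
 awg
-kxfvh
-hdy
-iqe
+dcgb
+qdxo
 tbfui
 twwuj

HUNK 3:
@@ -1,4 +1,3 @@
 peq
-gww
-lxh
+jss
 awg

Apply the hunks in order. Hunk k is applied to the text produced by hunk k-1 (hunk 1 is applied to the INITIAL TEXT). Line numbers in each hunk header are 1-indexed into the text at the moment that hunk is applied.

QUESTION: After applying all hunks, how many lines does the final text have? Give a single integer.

Answer: 10

Derivation:
Hunk 1: at line 8 remove [wtgz,slrjh,vugct] add [drtom] -> 12 lines: peq gww lxh awg kxfvh hdy iqe tbfui twwuj drtom yngj auuy
Hunk 2: at line 3 remove [kxfvh,hdy,iqe] add [dcgb,qdxo] -> 11 lines: peq gww lxh awg dcgb qdxo tbfui twwuj drtom yngj auuy
Hunk 3: at line 1 remove [gww,lxh] add [jss] -> 10 lines: peq jss awg dcgb qdxo tbfui twwuj drtom yngj auuy
Final line count: 10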